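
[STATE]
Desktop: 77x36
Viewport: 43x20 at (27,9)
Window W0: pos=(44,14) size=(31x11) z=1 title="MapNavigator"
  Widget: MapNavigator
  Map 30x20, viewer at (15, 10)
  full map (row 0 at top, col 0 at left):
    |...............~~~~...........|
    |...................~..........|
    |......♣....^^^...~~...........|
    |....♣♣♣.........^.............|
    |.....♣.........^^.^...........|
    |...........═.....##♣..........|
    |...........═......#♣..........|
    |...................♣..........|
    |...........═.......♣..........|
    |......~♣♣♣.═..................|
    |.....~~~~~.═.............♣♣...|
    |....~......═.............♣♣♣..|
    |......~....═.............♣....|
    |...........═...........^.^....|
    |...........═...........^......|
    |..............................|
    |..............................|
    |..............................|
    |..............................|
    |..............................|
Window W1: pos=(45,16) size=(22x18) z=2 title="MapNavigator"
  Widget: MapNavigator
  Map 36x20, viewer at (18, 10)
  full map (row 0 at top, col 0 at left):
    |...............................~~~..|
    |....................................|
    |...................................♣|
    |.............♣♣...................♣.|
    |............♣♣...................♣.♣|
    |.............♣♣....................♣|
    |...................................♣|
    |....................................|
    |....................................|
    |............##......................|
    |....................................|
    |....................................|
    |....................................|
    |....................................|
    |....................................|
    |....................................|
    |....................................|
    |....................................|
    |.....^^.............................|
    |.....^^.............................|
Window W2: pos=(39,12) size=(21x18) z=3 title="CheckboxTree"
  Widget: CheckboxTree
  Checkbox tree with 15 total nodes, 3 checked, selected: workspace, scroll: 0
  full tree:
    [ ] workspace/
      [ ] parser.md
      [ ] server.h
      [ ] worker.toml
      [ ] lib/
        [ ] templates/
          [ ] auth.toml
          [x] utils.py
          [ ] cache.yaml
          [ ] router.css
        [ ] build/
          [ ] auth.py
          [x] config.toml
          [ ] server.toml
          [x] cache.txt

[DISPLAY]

                                           
                                           
                                           
            ┏━━━━━━━━━━━━━━━━━━━┓          
            ┃ CheckboxTree      ┃          
            ┠───────────────────┨━━━━━━━━━━
            ┃>[-] workspace/    ┃          
            ┃   [ ] parser.md   ┃━━━━━━┓───
            ┃   [ ] server.h    ┃      ┃...
            ┃   [ ] worker.toml ┃──────┨...
            ┃   [-] lib/        ┃......┃...
            ┃     [-] templates/┃......┃..♣
            ┃       [ ] auth.tom┃......┃..♣
            ┃       [x] utils.py┃......┃..♣
            ┃       [ ] cache.ya┃......┃^.^
            ┃       [ ] router.c┃......┃━━━
            ┃     [-] build/    ┃......┃   
            ┃       [ ] auth.py ┃......┃   
            ┃       [x] config.t┃......┃   
            ┃       [ ] server.t┃......┃   


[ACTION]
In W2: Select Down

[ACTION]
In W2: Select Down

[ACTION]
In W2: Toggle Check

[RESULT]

                                           
                                           
                                           
            ┏━━━━━━━━━━━━━━━━━━━┓          
            ┃ CheckboxTree      ┃          
            ┠───────────────────┨━━━━━━━━━━
            ┃ [-] workspace/    ┃          
            ┃   [ ] parser.md   ┃━━━━━━┓───
            ┃>  [x] server.h    ┃      ┃...
            ┃   [ ] worker.toml ┃──────┨...
            ┃   [-] lib/        ┃......┃...
            ┃     [-] templates/┃......┃..♣
            ┃       [ ] auth.tom┃......┃..♣
            ┃       [x] utils.py┃......┃..♣
            ┃       [ ] cache.ya┃......┃^.^
            ┃       [ ] router.c┃......┃━━━
            ┃     [-] build/    ┃......┃   
            ┃       [ ] auth.py ┃......┃   
            ┃       [x] config.t┃......┃   
            ┃       [ ] server.t┃......┃   


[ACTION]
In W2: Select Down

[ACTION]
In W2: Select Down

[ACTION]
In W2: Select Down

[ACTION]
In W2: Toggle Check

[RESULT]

                                           
                                           
                                           
            ┏━━━━━━━━━━━━━━━━━━━┓          
            ┃ CheckboxTree      ┃          
            ┠───────────────────┨━━━━━━━━━━
            ┃ [-] workspace/    ┃          
            ┃   [ ] parser.md   ┃━━━━━━┓───
            ┃   [x] server.h    ┃      ┃...
            ┃   [ ] worker.toml ┃──────┨...
            ┃   [-] lib/        ┃......┃...
            ┃>    [x] templates/┃......┃..♣
            ┃       [x] auth.tom┃......┃..♣
            ┃       [x] utils.py┃......┃..♣
            ┃       [x] cache.ya┃......┃^.^
            ┃       [x] router.c┃......┃━━━
            ┃     [-] build/    ┃......┃   
            ┃       [ ] auth.py ┃......┃   
            ┃       [x] config.t┃......┃   
            ┃       [ ] server.t┃......┃   


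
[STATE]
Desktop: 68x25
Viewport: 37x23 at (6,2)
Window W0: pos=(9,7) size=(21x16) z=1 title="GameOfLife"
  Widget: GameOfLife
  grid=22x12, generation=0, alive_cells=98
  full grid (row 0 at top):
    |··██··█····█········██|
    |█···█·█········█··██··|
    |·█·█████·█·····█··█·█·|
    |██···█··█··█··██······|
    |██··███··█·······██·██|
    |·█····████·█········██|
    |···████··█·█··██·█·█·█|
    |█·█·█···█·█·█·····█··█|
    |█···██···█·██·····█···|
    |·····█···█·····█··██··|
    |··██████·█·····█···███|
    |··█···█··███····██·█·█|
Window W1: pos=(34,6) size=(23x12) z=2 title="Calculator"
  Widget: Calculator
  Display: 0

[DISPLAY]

                                     
                                     
                                     
                                     
                            ┏━━━━━━━━
   ┏━━━━━━━━━━━━━━━━━━━┓    ┃ Calcula
   ┃ GameOfLife        ┃    ┠────────
   ┠───────────────────┨    ┃        
   ┃Gen: 0             ┃    ┃┌───┬───
   ┃·██··█····█········┃    ┃│ 7 │ 8 
   ┃···█·█········█··██┃    ┃├───┼───
   ┃█·█████·█·····█··█·┃    ┃│ 4 │ 5 
   ┃█···█··█··█··██····┃    ┃├───┼───
   ┃█··███··█·······██·┃    ┃│ 1 │ 2 
   ┃█····████·█········┃    ┃└───┴───
   ┃··████··█·█··██·█·█┃    ┗━━━━━━━━
   ┃·█·█···█·█·█·····█·┃             
   ┃···██···█·██·····█·┃             
   ┃····█···█·····█··██┃             
   ┃·██████·█·····█···█┃             
   ┗━━━━━━━━━━━━━━━━━━━┛             
                                     
                                     


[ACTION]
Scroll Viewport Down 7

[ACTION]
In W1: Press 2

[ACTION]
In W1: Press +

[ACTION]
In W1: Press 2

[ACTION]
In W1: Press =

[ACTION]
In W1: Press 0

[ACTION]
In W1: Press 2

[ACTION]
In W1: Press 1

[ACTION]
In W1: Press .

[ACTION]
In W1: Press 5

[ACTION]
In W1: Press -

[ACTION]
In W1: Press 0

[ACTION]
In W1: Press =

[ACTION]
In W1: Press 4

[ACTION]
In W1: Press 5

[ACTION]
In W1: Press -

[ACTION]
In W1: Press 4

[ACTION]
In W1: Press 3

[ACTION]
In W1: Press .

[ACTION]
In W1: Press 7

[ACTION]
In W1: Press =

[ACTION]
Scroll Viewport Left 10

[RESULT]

                                     
                                     
                                     
                                     
                                  ┏━━
         ┏━━━━━━━━━━━━━━━━━━━┓    ┃ C
         ┃ GameOfLife        ┃    ┠──
         ┠───────────────────┨    ┃  
         ┃Gen: 0             ┃    ┃┌─
         ┃·██··█····█········┃    ┃│ 
         ┃···█·█········█··██┃    ┃├─
         ┃█·█████·█·····█··█·┃    ┃│ 
         ┃█···█··█··█··██····┃    ┃├─
         ┃█··███··█·······██·┃    ┃│ 
         ┃█····████·█········┃    ┃└─
         ┃··████··█·█··██·█·█┃    ┗━━
         ┃·█·█···█·█·█·····█·┃       
         ┃···██···█·██·····█·┃       
         ┃····█···█·····█··██┃       
         ┃·██████·█·····█···█┃       
         ┗━━━━━━━━━━━━━━━━━━━┛       
                                     
                                     


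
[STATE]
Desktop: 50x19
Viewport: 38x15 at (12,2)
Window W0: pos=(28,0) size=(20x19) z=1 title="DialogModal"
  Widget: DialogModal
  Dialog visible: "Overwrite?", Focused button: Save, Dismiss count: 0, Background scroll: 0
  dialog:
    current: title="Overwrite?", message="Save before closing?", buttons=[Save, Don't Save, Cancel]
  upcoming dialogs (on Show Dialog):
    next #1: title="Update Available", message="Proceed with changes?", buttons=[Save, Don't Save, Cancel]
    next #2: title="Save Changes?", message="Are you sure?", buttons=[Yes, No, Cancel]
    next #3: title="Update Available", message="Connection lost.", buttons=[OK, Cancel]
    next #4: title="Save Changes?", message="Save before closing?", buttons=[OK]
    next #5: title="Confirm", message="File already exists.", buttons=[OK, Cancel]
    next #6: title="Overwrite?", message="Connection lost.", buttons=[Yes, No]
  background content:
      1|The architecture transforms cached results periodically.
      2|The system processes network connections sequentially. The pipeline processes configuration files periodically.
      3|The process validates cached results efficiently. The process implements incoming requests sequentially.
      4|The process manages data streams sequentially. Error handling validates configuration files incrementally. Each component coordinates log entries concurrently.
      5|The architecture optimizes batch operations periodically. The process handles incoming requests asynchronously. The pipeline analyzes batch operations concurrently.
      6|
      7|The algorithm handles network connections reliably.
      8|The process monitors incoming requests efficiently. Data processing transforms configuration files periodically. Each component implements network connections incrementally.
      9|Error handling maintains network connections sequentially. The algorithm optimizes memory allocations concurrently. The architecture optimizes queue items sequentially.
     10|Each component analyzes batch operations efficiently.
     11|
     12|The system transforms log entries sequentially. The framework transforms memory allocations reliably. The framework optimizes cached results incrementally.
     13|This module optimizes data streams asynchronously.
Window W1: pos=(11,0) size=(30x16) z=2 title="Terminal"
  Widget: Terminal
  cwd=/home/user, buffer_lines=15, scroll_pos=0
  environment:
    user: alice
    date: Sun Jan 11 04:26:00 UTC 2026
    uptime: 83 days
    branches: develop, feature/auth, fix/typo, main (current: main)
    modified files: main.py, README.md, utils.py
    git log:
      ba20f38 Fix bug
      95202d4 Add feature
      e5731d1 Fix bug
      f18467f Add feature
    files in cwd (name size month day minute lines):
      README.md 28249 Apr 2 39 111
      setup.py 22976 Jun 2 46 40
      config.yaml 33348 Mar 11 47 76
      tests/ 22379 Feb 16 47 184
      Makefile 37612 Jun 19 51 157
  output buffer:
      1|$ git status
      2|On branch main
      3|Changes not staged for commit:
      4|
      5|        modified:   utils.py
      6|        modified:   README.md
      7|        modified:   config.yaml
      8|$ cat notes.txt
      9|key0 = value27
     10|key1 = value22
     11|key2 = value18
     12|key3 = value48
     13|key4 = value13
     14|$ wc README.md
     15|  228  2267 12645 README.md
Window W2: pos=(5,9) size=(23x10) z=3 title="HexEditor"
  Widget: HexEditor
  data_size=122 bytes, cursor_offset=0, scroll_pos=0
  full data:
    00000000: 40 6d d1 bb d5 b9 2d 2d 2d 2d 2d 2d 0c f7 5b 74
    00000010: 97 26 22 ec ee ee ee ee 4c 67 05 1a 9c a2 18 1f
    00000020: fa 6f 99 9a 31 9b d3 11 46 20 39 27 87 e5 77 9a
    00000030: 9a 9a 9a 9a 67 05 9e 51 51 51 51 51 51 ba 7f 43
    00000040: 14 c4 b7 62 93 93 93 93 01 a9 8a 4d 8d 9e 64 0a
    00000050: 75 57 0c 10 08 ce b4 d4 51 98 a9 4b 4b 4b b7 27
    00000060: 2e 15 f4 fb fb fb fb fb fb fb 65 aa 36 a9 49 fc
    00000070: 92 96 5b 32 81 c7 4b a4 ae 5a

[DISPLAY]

────────────────────────────┨──────┨  
$ git status                ┃ture t┃  
On branch main              ┃rocess┃  
Changes not staged for commi┃valida┃  
                            ┃manage┃  
        modified:   utils.py┃ture o┃  
        modified:   README.m┃───┐  ┃  
━━━━━━━━━━━━━━━┓:   config.y┃e? │nd┃  
itor           ┃            ┃re │to┃  
───────────────┨            ┃on'│ai┃  
00  40 6d d1 bb┃            ┃───┘na┃  
10  97 26 22 ec┃            ┃      ┃  
20  fa 6f 99 9a┃            ┃ransfo┃  
30  9a 9a 9a 9a┃━━━━━━━━━━━━┛optimi┃  
40  14 c4 b7 62┃┃                  ┃  


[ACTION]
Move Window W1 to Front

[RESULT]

────────────────────────────┨──────┨  
$ git status                ┃ture t┃  
On branch main              ┃rocess┃  
Changes not staged for commi┃valida┃  
                            ┃manage┃  
        modified:   utils.py┃ture o┃  
        modified:   README.m┃───┐  ┃  
        modified:   config.y┃e? │nd┃  
$ cat notes.txt             ┃re │to┃  
key0 = value27              ┃on'│ai┃  
key1 = value22              ┃───┘na┃  
key2 = value18              ┃      ┃  
key3 = value48              ┃ransfo┃  
━━━━━━━━━━━━━━━━━━━━━━━━━━━━┛optimi┃  
40  14 c4 b7 62┃┃                  ┃  


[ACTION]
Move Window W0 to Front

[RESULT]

────────────────┠──────────────────┨  
$ git status    ┃The architecture t┃  
On branch main  ┃The system process┃  
Changes not stag┃The process valida┃  
                ┃The process manage┃  
        modified┃The architecture o┃  
        modified┃  ┌────────────┐  ┃  
        modified┃Th│ Overwrite? │nd┃  
$ cat notes.txt ┃Th│Save before │to┃  
key0 = value27  ┃Er│[Save]  Don'│ai┃  
key1 = value22  ┃Ea└────────────┘na┃  
key2 = value18  ┃                  ┃  
key3 = value48  ┃The system transfo┃  
━━━━━━━━━━━━━━━━┃This module optimi┃  
40  14 c4 b7 62┃┃                  ┃  


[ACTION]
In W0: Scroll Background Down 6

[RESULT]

────────────────┠──────────────────┨  
$ git status    ┃The algorithm hand┃  
On branch main  ┃The process monito┃  
Changes not stag┃Error handling mai┃  
                ┃Each component ana┃  
        modified┃                  ┃  
        modified┃Th┌────────────┐fo┃  
        modified┃Th│ Overwrite? │mi┃  
$ cat notes.txt ┃  │Save before │  ┃  
key0 = value27  ┃  │[Save]  Don'│  ┃  
key1 = value22  ┃  └────────────┘  ┃  
key2 = value18  ┃                  ┃  
key3 = value48  ┃                  ┃  
━━━━━━━━━━━━━━━━┃                  ┃  
40  14 c4 b7 62┃┃                  ┃  


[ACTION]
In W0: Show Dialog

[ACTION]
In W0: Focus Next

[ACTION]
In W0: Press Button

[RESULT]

────────────────┠──────────────────┨  
$ git status    ┃The algorithm hand┃  
On branch main  ┃The process monito┃  
Changes not stag┃Error handling mai┃  
                ┃Each component ana┃  
        modified┃                  ┃  
        modified┃The system transfo┃  
        modified┃This module optimi┃  
$ cat notes.txt ┃                  ┃  
key0 = value27  ┃                  ┃  
key1 = value22  ┃                  ┃  
key2 = value18  ┃                  ┃  
key3 = value48  ┃                  ┃  
━━━━━━━━━━━━━━━━┃                  ┃  
40  14 c4 b7 62┃┃                  ┃  


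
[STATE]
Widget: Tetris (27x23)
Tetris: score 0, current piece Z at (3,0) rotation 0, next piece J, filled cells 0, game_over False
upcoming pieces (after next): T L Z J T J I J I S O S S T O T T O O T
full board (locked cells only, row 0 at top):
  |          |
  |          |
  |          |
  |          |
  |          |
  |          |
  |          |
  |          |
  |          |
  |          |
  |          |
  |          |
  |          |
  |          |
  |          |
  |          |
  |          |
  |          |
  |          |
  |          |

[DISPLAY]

   ▓▓     │Next:           
    ▓▓    │█               
          │███             
          │                
          │                
          │                
          │Score:          
          │0               
          │                
          │                
          │                
          │                
          │                
          │                
          │                
          │                
          │                
          │                
          │                
          │                
          │                
          │                
          │                


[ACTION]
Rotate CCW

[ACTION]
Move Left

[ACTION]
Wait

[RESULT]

          │Next:           
   ▓      │█               
  ▓▓      │███             
  ▓       │                
          │                
          │                
          │Score:          
          │0               
          │                
          │                
          │                
          │                
          │                
          │                
          │                
          │                
          │                
          │                
          │                
          │                
          │                
          │                
          │                


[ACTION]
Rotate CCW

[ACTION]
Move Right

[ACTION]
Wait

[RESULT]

          │Next:           
          │█               
   ▓▓     │███             
    ▓▓    │                
          │                
          │                
          │Score:          
          │0               
          │                
          │                
          │                
          │                
          │                
          │                
          │                
          │                
          │                
          │                
          │                
          │                
          │                
          │                
          │                


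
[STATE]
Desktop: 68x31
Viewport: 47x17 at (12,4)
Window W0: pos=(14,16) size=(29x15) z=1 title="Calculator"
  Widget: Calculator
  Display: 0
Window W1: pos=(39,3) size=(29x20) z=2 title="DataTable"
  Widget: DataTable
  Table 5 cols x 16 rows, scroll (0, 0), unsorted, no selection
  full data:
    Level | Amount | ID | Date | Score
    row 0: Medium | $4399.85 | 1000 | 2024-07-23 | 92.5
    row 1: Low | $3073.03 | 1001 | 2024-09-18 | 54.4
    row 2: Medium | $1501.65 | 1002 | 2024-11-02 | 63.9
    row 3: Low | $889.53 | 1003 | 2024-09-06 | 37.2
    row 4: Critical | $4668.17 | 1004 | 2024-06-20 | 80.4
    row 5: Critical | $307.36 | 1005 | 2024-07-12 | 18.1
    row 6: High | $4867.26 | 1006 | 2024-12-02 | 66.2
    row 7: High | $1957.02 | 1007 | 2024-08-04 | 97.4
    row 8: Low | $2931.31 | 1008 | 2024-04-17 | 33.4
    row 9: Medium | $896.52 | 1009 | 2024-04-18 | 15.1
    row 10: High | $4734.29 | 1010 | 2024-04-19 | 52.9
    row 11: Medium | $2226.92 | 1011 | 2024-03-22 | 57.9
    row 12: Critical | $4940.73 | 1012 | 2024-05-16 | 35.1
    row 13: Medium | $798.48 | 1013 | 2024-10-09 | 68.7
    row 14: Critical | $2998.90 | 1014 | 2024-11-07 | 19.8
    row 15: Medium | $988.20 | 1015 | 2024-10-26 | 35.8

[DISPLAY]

                           ┃ DataTable         
                           ┠───────────────────
                           ┃Level   │Amount  │I
                           ┃────────┼────────┼─
                           ┃Medium  │$4399.85│1
                           ┃Low     │$3073.03│1
                           ┃Medium  │$1501.65│1
                           ┃Low     │$889.53 │1
                           ┃Critical│$4668.17│1
                           ┃Critical│$307.36 │1
                           ┃High    │$4867.26│1
                           ┃High    │$1957.02│1
  ┏━━━━━━━━━━━━━━━━━━━━━━━━┃Low     │$2931.31│1
  ┃ Calculator             ┃Medium  │$896.52 │1
  ┠────────────────────────┃High    │$4734.29│1
  ┃                        ┃Medium  │$2226.92│1
  ┃┌───┬───┬───┬───┐       ┃Critical│$4940.73│1


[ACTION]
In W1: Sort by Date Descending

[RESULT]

                           ┃ DataTable         
                           ┠───────────────────
                           ┃Level   │Amount  │I
                           ┃────────┼────────┼─
                           ┃High    │$4867.26│1
                           ┃Critical│$2998.90│1
                           ┃Medium  │$1501.65│1
                           ┃Medium  │$988.20 │1
                           ┃Medium  │$798.48 │1
                           ┃Low     │$3073.03│1
                           ┃Low     │$889.53 │1
                           ┃High    │$1957.02│1
  ┏━━━━━━━━━━━━━━━━━━━━━━━━┃Medium  │$4399.85│1
  ┃ Calculator             ┃Critical│$307.36 │1
  ┠────────────────────────┃Critical│$4668.17│1
  ┃                        ┃Critical│$4940.73│1
  ┃┌───┬───┬───┬───┐       ┃High    │$4734.29│1


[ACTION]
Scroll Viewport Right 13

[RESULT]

                  ┃ DataTable                 ┃
                  ┠───────────────────────────┨
                  ┃Level   │Amount  │ID  │Date┃
                  ┃────────┼────────┼────┼────┃
                  ┃High    │$4867.26│1006│2024┃
                  ┃Critical│$2998.90│1014│2024┃
                  ┃Medium  │$1501.65│1002│2024┃
                  ┃Medium  │$988.20 │1015│2024┃
                  ┃Medium  │$798.48 │1013│2024┃
                  ┃Low     │$3073.03│1001│2024┃
                  ┃Low     │$889.53 │1003│2024┃
                  ┃High    │$1957.02│1007│2024┃
━━━━━━━━━━━━━━━━━━┃Medium  │$4399.85│1000│2024┃
lator             ┃Critical│$307.36 │1005│2024┃
──────────────────┃Critical│$4668.17│1004│2024┃
                  ┃Critical│$4940.73│1012│2024┃
──┬───┬───┐       ┃High    │$4734.29│1010│2024┃


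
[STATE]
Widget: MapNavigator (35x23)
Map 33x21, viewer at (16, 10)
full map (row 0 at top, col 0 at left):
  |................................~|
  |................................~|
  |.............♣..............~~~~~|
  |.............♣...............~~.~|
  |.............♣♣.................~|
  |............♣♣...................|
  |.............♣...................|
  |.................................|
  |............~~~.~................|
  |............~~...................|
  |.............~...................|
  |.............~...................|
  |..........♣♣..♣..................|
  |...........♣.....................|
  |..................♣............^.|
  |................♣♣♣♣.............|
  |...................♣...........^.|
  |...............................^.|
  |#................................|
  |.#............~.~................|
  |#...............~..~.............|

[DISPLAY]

                                   
 ................................~ 
 ................................~ 
 .............♣..............~~~~~ 
 .............♣...............~~.~ 
 .............♣♣.................~ 
 ............♣♣................... 
 .............♣................... 
 ................................. 
 ............~~~.~................ 
 ............~~................... 
 .............~..@................ 
 .............~................... 
 ..........♣♣..♣.................. 
 ...........♣..................... 
 ..................♣............^. 
 ................♣♣♣♣............. 
 ...................♣...........^. 
 ...............................^. 
 #................................ 
 .#............~.~................ 
 #...............~..~............. 
                                   


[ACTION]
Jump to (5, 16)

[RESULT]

            ............♣♣.........
            .............♣.........
            .......................
            ............~~~.~......
            ............~~.........
            .............~.........
            .............~.........
            ..........♣♣..♣........
            ...........♣...........
            ..................♣....
            ................♣♣♣♣...
            .....@.............♣...
            .......................
            #......................
            .#............~.~......
            #...............~..~...
                                   
                                   
                                   
                                   
                                   
                                   
                                   


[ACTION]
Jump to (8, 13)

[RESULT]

         .............♣............
         .............♣............
         .............♣♣...........
         ............♣♣............
         .............♣............
         ..........................
         ............~~~.~.........
         ............~~............
         .............~............
         .............~............
         ..........♣♣..♣...........
         ........@..♣..............
         ..................♣.......
         ................♣♣♣♣......
         ...................♣......
         ..........................
         #.........................
         .#............~.~.........
         #...............~..~......
                                   
                                   
                                   
                                   


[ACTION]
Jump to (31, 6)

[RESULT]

                                   
                                   
                                   
                                   
                                   
..................~                
..................~                
..............~~~~~                
...............~~.~                
♣.................~                
...................                
.................@.                
...................                
~.~................                
...................                
...................                
...................                
♣..................                
...................                
....♣............^.                
..♣♣♣♣.............                
.....♣...........^.                
.................^.                


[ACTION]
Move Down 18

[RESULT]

...................                
...................                
...................                
♣..................                
...................                
....♣............^.                
..♣♣♣♣.............                
.....♣...........^.                
.................^.                
...................                
~.~................                
..~..~...........@.                
                                   
                                   
                                   
                                   
                                   
                                   
                                   
                                   
                                   
                                   
                                   


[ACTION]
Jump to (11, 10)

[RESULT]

                                   
      .............................
      .............................
      .............♣..............~
      .............♣...............
      .............♣♣..............
      ............♣♣...............
      .............♣...............
      .............................
      ............~~~.~............
      ............~~...............
      ...........@.~...............
      .............~...............
      ..........♣♣..♣..............
      ...........♣.................
      ..................♣..........
      ................♣♣♣♣.........
      ...................♣.........
      .............................
      #............................
      .#............~.~............
      #...............~..~.........
                                   


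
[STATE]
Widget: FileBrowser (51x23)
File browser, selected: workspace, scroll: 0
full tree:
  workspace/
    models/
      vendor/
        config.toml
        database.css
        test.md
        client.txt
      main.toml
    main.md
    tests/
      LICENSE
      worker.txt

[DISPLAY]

> [-] workspace/                                   
    [+] models/                                    
    main.md                                        
    [+] tests/                                     
                                                   
                                                   
                                                   
                                                   
                                                   
                                                   
                                                   
                                                   
                                                   
                                                   
                                                   
                                                   
                                                   
                                                   
                                                   
                                                   
                                                   
                                                   
                                                   


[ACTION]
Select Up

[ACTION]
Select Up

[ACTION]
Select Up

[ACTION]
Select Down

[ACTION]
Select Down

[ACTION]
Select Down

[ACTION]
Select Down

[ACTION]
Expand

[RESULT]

  [-] workspace/                                   
    [+] models/                                    
    main.md                                        
  > [-] tests/                                     
      LICENSE                                      
      worker.txt                                   
                                                   
                                                   
                                                   
                                                   
                                                   
                                                   
                                                   
                                                   
                                                   
                                                   
                                                   
                                                   
                                                   
                                                   
                                                   
                                                   
                                                   


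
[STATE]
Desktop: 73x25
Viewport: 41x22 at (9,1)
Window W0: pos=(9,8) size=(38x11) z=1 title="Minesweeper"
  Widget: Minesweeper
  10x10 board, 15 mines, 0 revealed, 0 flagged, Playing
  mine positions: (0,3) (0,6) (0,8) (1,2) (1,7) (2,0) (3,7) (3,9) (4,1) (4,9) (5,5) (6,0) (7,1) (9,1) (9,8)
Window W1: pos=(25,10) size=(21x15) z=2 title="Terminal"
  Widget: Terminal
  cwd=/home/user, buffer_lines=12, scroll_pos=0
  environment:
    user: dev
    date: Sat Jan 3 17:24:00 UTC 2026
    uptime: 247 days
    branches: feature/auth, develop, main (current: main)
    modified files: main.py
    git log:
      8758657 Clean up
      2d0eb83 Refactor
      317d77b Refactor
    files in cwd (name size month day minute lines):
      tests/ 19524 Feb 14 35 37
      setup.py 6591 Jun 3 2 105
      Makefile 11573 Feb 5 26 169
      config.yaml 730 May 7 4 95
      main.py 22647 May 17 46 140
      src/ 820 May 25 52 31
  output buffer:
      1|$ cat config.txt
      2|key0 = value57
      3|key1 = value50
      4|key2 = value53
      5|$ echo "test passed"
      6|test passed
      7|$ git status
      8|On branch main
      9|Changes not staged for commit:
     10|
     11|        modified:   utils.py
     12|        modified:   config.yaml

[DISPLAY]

                                         
                                         
                                         
                                         
                                         
                                         
                                         
┏━━━━━━━━━━━━━━━━━━━━━━━━━━━━━━━━━━━━┓   
┃ Minesweeper                        ┃   
┠───────────────┏━━━━━━━━━━━━━━━━━━━┓┨   
┃■■■■■■■■■■     ┃ Terminal          ┃┃   
┃■■■■■■■■■■     ┠───────────────────┨┃   
┃■■■■■■■■■■     ┃$ cat config.txt   ┃┃   
┃■■■■■■■■■■     ┃key0 = value57     ┃┃   
┃■■■■■■■■■■     ┃key1 = value50     ┃┃   
┃■■■■■■■■■■     ┃key2 = value53     ┃┃   
┃■■■■■■■■■■     ┃$ echo "test passed┃┃   
┗━━━━━━━━━━━━━━━┃test passed        ┃┛   
                ┃$ git status       ┃    
                ┃On branch main     ┃    
                ┃Changes not staged ┃    
                ┃                   ┃    


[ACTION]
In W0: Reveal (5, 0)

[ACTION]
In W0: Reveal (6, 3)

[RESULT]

                                         
                                         
                                         
                                         
                                         
                                         
                                         
┏━━━━━━━━━━━━━━━━━━━━━━━━━━━━━━━━━━━━┓   
┃ Minesweeper                        ┃   
┠───────────────┏━━━━━━━━━━━━━━━━━━━┓┨   
┃■■■■■■■■■■     ┃ Terminal          ┃┃   
┃■■■2112■■■     ┠───────────────────┨┃   
┃■■11  2■■■     ┃$ cat config.txt   ┃┃   
┃■■1   1■■■     ┃key0 = value57     ┃┃   
┃■■1 11213■     ┃key1 = value50     ┃┃   
┃2■1 1■1 11     ┃key2 = value53     ┃┃   
┃■■1 111        ┃$ echo "test passed┃┃   
┗━━━━━━━━━━━━━━━┃test passed        ┃┛   
                ┃$ git status       ┃    
                ┃On branch main     ┃    
                ┃Changes not staged ┃    
                ┃                   ┃    


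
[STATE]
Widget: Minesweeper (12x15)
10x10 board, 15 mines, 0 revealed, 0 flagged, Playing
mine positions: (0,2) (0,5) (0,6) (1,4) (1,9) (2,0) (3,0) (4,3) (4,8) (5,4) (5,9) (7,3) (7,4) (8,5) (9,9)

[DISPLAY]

■■■■■■■■■■  
■■■■■■■■■■  
■■■■■■■■■■  
■■■■■■■■■■  
■■■■■■■■■■  
■■■■■■■■■■  
■■■■■■■■■■  
■■■■■■■■■■  
■■■■■■■■■■  
■■■■■■■■■■  
            
            
            
            
            


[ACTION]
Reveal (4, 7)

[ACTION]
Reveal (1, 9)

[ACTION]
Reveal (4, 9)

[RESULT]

■■✹■■✹✹■■■  
■■■■✹■■■■✹  
✹■■■■■■■■■  
✹■■■■■■■■■  
■■■✹■■■1✹■  
■■■■✹■■■■✹  
■■■■■■■■■■  
■■■✹✹■■■■■  
■■■■■✹■■■■  
■■■■■■■■■✹  
            
            
            
            
            


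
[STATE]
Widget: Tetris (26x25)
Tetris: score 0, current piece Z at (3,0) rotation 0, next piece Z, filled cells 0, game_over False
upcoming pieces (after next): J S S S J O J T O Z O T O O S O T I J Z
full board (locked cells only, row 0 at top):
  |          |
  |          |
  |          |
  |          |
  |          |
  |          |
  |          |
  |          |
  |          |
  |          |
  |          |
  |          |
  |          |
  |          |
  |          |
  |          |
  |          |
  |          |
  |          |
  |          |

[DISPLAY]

   ▓▓     │Next:          
    ▓▓    │▓▓             
          │ ▓▓            
          │               
          │               
          │               
          │Score:         
          │0              
          │               
          │               
          │               
          │               
          │               
          │               
          │               
          │               
          │               
          │               
          │               
          │               
          │               
          │               
          │               
          │               
          │               


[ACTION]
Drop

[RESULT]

          │Next:          
   ▓▓     │▓▓             
    ▓▓    │ ▓▓            
          │               
          │               
          │               
          │Score:         
          │0              
          │               
          │               
          │               
          │               
          │               
          │               
          │               
          │               
          │               
          │               
          │               
          │               
          │               
          │               
          │               
          │               
          │               


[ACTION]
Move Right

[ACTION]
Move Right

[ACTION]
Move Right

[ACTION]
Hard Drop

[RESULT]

   ▓▓     │Next:          
    ▓▓    │█              
          │███            
          │               
          │               
          │               
          │Score:         
          │0              
          │               
          │               
          │               
          │               
          │               
          │               
          │               
          │               
          │               
          │               
      ▓▓  │               
       ▓▓ │               
          │               
          │               
          │               
          │               
          │               
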